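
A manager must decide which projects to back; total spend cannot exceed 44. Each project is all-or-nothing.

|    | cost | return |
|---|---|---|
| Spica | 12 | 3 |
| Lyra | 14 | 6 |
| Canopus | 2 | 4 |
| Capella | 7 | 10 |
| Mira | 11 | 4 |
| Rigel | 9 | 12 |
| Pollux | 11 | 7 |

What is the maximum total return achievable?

Allowing fractional choices, the relaxed optimum would be about 39.4, but projects are indivisible.
Lyra + Canopus + Capella + Rigel + Pollux: cost 14 + 2 + 7 + 9 + 11 = 43 ≤ 44, return 6 + 4 + 10 + 12 + 7 = 39.
Canopus + Capella + Mira + Rigel + Pollux: cost 2 + 7 + 11 + 9 + 11 = 40 ≤ 44, return 4 + 10 + 4 + 12 + 7 = 37.
Spica + Canopus + Capella + Rigel + Pollux: cost 12 + 2 + 7 + 9 + 11 = 41 ≤ 44, return 3 + 4 + 10 + 12 + 7 = 36.
Best is Lyra, Canopus, Capella, Rigel, and Pollux with total return 39.

39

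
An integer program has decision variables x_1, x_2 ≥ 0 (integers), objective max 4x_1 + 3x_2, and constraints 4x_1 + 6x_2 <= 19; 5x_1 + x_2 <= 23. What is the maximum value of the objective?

(x_1,x_2)=(4,0): 4·4+6·0=16≤19, 5·4+1·0=20≤23, objective 16.
(x_1,x_2)=(3,1): 4·3+6·1=18≤19, 5·3+1·1=16≤23, objective 15.
No feasible integer point exceeds 16.

16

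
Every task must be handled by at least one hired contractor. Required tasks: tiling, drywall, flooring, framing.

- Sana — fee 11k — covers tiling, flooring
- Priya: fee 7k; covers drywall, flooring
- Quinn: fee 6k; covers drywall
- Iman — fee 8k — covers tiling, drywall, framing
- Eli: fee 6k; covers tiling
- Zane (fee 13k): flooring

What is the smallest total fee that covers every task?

Choose Priya and Iman: together they cover tiling, drywall, flooring, framing — every task.
Total fee: 7 + 8 = 15.
No cover costs less than 15.

15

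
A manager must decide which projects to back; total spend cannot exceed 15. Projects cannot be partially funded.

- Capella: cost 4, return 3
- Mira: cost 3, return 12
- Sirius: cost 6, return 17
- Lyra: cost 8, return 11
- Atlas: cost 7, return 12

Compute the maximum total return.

32

Allowing fractional choices, the relaxed optimum would be about 39.3, but projects are indivisible.
Sirius + Atlas: cost 6 + 7 = 13 ≤ 15, return 17 + 12 = 29.
Capella + Mira + Sirius: cost 4 + 3 + 6 = 13 ≤ 15, return 3 + 12 + 17 = 32.
Mira + Sirius: cost 3 + 6 = 9 ≤ 15, return 12 + 17 = 29.
Best is Capella, Mira, and Sirius with total return 32.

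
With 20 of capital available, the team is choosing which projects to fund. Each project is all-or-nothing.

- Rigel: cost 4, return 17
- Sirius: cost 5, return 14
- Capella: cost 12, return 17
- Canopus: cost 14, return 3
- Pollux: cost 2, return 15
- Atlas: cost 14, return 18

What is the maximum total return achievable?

50

Rigel + Pollux + Atlas: cost 4 + 2 + 14 = 20 ≤ 20, return 17 + 15 + 18 = 50.
Rigel + Capella + Pollux: cost 4 + 12 + 2 = 18 ≤ 20, return 17 + 17 + 15 = 49.
Rigel + Sirius + Pollux: cost 4 + 5 + 2 = 11 ≤ 20, return 17 + 14 + 15 = 46.
Best is Rigel, Pollux, and Atlas with total return 50.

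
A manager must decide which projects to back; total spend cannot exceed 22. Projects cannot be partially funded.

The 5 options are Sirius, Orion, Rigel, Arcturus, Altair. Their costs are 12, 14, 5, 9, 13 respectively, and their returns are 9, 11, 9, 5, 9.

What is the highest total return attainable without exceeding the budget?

Take Orion and Rigel: cost 14 + 5 = 19 ≤ 22, return 11 + 9 = 20.
No other feasible combination does better.

20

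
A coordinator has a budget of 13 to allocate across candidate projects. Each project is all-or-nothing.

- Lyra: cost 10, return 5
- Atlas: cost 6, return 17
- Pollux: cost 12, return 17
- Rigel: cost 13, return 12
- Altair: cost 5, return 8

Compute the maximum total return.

25

Allowing fractional choices, the relaxed optimum would be about 27.8, but projects are indivisible.
Atlas + Altair: cost 6 + 5 = 11 ≤ 13, return 17 + 8 = 25.
Atlas: cost 6 ≤ 13, return 17.
Pollux: cost 12 ≤ 13, return 17.
Best is Atlas and Altair with total return 25.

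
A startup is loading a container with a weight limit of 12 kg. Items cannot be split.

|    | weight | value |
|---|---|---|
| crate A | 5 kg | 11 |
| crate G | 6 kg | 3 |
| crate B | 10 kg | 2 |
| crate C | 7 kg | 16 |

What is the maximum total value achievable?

27

This is an integer program with binary decision variables.
Take crate A and crate C: weight 5 + 7 = 12 ≤ 12, value 11 + 16 = 27.
No other feasible combination does better.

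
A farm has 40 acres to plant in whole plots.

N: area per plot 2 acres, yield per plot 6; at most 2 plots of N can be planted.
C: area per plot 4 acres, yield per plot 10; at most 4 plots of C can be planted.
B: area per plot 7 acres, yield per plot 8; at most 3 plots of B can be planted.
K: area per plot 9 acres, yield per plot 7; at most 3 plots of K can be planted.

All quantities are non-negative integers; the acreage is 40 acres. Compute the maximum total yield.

70

This is a bounded integer knapsack.
N has the best ratio (6/2); taking only N gives at most 2×6 = 12 (stopped by the supply cap of 2).
Mixing does better — 1×N, 4×C, and 3×B: area 39 ≤ 40, yield 1·6 + 4·10 + 3·8 = 70.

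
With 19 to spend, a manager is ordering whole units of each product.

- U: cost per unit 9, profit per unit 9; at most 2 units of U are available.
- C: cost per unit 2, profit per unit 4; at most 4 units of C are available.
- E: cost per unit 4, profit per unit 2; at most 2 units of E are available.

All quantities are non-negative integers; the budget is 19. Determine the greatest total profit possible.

25

This is a bounded integer knapsack.
Take 1×U and 4×C: cost 17 ≤ 19, profit 1·9 + 4·4 = 25.
C has the best ratio (4/2) and is taken to its limit of 4; remaining capacity is filled optimally with the others.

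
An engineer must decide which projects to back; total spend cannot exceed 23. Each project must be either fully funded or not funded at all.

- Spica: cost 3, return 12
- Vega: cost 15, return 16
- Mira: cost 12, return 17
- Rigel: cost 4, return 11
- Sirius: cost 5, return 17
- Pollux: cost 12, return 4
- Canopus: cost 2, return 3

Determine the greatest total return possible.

Mira + Rigel + Sirius + Canopus: cost 12 + 4 + 5 + 2 = 23 ≤ 23, return 17 + 11 + 17 + 3 = 48.
Spica + Mira + Sirius + Canopus: cost 3 + 12 + 5 + 2 = 22 ≤ 23, return 12 + 17 + 17 + 3 = 49.
Best is Spica, Mira, Sirius, and Canopus with total return 49.

49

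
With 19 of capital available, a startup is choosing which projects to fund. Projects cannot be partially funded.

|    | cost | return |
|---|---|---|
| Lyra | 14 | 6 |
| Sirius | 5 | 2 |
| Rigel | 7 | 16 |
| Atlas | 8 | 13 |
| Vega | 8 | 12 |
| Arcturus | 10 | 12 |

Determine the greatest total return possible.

29

Take Rigel and Atlas: cost 7 + 8 = 15 ≤ 19, return 16 + 13 = 29.
No other feasible combination does better.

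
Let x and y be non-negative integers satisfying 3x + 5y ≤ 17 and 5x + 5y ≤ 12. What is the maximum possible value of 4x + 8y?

16

(x,y)=(0,2): 3·0+5·2=10≤17, 5·0+5·2=10≤12, objective 16.
(x,y)=(1,1): 3·1+5·1=8≤17, 5·1+5·1=10≤12, objective 12.
(x,y)=(0,1): 3·0+5·1=5≤17, 5·0+5·1=5≤12, objective 8.
The best lattice point is (0,2), giving 16.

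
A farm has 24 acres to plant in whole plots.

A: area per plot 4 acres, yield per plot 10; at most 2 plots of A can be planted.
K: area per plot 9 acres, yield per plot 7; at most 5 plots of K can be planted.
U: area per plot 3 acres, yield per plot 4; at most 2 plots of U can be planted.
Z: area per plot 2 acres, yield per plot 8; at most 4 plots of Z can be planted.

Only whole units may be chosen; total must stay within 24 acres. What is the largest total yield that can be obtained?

60

Z has the best ratio (8/2); taking only Z gives at most 4×8 = 32 (stopped by the supply cap of 4).
Mixing does better — 2×A, 2×U, and 4×Z: area 22 ≤ 24, yield 2·10 + 2·4 + 4·8 = 60.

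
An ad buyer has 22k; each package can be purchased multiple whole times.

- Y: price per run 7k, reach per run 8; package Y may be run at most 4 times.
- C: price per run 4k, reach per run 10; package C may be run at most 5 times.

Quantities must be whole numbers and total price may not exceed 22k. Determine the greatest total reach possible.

50

Take 5×C: price 20 ≤ 22, reach 5·10 = 50.
C has the best ratio (10/4) and is taken to its limit of 5; remaining capacity is filled optimally with the others.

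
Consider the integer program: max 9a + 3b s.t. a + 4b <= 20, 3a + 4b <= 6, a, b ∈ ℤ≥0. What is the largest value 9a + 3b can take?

(a,b)=(2,0): 1·2+4·0=2≤20, 3·2+4·0=6≤6, objective 18.
(a,b)=(1,0): 1·1+4·0=1≤20, 3·1+4·0=3≤6, objective 9.
The best lattice point is (2,0), giving 18.

18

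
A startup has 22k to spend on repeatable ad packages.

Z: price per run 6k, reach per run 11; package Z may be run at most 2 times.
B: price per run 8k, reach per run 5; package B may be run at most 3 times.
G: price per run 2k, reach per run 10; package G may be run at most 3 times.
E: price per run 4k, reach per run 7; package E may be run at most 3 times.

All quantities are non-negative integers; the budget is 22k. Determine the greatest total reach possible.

G has the best ratio (10/2); taking only G gives at most 3×10 = 30 (stopped by the supply cap of 3).
Mixing does better — 2×Z, 3×G, and 1×E: price 22 ≤ 22, reach 2·11 + 3·10 + 1·7 = 59.

59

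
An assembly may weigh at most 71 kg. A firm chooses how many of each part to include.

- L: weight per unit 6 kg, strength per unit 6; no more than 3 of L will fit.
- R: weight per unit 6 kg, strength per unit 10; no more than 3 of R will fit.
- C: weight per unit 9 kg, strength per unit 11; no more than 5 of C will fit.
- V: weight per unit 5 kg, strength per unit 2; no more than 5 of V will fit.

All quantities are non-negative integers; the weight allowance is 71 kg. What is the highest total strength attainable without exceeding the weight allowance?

91

R has the best ratio (10/6); taking only R gives at most 3×10 = 30 (stopped by the supply cap of 3).
Mixing does better — 1×L, 3×R, and 5×C: weight 69 ≤ 71, strength 1·6 + 3·10 + 5·11 = 91.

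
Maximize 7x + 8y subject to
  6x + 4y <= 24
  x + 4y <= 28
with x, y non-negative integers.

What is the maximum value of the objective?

(x,y)=(0,6) is feasible, giving 48.
(x,y)=(0,5) is feasible, giving 40.
The best lattice point is (0,6), giving 48.

48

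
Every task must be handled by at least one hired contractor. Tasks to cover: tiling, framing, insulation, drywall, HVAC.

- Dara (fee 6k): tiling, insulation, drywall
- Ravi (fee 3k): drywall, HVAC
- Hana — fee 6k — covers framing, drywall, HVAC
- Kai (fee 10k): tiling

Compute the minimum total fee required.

12

The greedy cost-per-new-task heuristic would pick Ravi, Dara, and Hana for 15, but a cheaper cover exists.
Choose Dara and Hana: together they cover tiling, framing, insulation, drywall, HVAC — every task.
Total fee: 6 + 6 = 12.
No cover costs less than 12.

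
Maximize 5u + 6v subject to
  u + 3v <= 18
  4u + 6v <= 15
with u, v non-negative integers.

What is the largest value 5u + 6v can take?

16

The continuous relaxation peaks at (3.75, 0) with value 18.75; rounding to a feasible lattice point costs some objective.
(u,v)=(2,1): 1·2+3·1=5≤18, 4·2+6·1=14≤15, objective 16.
(u,v)=(3,0): 1·3+3·0=3≤18, 4·3+6·0=12≤15, objective 15.
(u,v)=(1,1): 1·1+3·1=4≤18, 4·1+6·1=10≤15, objective 11.
(u,v)=(2,0): 1·2+3·0=2≤18, 4·2+6·0=8≤15, objective 10.
The best lattice point is (2,1), giving 16.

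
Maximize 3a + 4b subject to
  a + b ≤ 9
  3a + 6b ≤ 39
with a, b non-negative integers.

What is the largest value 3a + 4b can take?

31

(a,b)=(5,4): 1·5+1·4=9≤9, 3·5+6·4=39≤39, objective 31.
(a,b)=(6,3): 1·6+1·3=9≤9, 3·6+6·3=36≤39, objective 30.
(a,b)=(4,4): 1·4+1·4=8≤9, 3·4+6·4=36≤39, objective 28.
Maximum is 31 at (a,b)=(5,4).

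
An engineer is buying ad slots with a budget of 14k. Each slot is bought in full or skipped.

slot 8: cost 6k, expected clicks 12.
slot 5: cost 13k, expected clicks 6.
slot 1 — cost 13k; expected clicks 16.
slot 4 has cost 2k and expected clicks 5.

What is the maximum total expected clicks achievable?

Take slot 8 and slot 4: cost 6 + 2 = 8 ≤ 14, expected clicks 12 + 5 = 17.
No other feasible combination does better.

17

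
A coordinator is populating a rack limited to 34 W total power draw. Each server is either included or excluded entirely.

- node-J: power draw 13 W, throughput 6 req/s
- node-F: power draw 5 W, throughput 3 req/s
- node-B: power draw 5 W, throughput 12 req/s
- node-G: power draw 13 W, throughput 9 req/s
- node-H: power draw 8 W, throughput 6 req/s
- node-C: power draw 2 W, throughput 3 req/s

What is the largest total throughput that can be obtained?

Treat it as a binary knapsack problem.
Allowing fractional choices, the relaxed optimum would be about 33.5, but servers are indivisible.
node-F + node-B + node-G + node-H + node-C: power draw 5 + 5 + 13 + 8 + 2 = 33 ≤ 34, throughput 3 + 12 + 9 + 6 + 3 = 33.
node-B + node-G + node-H + node-C: power draw 5 + 13 + 8 + 2 = 28 ≤ 34, throughput 12 + 9 + 6 + 3 = 30.
Best is node-F, node-B, node-G, node-H, and node-C with total throughput 33.

33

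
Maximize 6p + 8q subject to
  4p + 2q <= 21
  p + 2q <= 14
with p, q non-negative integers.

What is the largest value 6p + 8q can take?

60

The continuous relaxation peaks at (2.33, 5.83) with value 60.67; rounding to a feasible lattice point costs some objective.
(p,q)=(2,6): 4·2+2·6=20≤21, 1·2+2·6=14≤14, objective 60.
(p,q)=(1,6): 4·1+2·6=16≤21, 1·1+2·6=13≤14, objective 54.
(p,q)=(2,5): 4·2+2·5=18≤21, 1·2+2·5=12≤14, objective 52.
(p,q)=(3,4): 4·3+2·4=20≤21, 1·3+2·4=11≤14, objective 50.
Maximum is 60 at (p,q)=(2,6).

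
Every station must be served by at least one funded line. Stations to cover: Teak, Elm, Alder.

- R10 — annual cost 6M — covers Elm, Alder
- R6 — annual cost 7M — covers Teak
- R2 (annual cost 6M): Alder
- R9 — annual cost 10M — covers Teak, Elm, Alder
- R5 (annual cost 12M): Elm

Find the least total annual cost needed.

10

The greedy cost-per-new-station heuristic would pick R10 and R6 for 13, but a cheaper cover exists.
R9 alone covers Teak, Elm, Alder — every station.
Total annual cost: 10.
No cover costs less than 10.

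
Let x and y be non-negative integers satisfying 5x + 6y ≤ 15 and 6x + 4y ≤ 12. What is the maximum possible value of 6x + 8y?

Relaxing integrality, the LP optimum is 20.00 at (x,y) = (0, 2.5), which is not an integer point.
(x,y)=(0,2): 5·0+6·2=12≤15, 6·0+4·2=8≤12, objective 16.
(x,y)=(1,1): 5·1+6·1=11≤15, 6·1+4·1=10≤12, objective 14.
(x,y)=(0,1): 5·0+6·1=6≤15, 6·0+4·1=4≤12, objective 8.
No feasible integer point exceeds 16.

16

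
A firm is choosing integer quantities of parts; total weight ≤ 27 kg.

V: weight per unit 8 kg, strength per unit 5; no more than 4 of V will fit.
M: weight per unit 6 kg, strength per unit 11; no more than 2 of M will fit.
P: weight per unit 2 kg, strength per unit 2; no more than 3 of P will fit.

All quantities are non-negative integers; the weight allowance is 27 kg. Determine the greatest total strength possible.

1×V, 2×M, and 2×P: weight 24 ≤ 27, strength 1·5 + 2·11 + 2·2 = 31.
1×V, 2×M, and 3×P: weight 26 ≤ 27, strength 1·5 + 2·11 + 3·2 = 33.
Best is 33.

33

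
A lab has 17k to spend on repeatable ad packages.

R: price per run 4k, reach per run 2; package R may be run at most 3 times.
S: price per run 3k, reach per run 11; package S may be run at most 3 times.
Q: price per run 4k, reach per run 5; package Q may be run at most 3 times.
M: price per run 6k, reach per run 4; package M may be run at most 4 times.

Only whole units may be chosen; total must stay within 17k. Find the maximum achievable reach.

43

Take 3×S and 2×Q: price 17 ≤ 17, reach 3·11 + 2·5 = 43.
S has the best ratio (11/3) and is taken to its limit of 3; remaining capacity is filled optimally with the others.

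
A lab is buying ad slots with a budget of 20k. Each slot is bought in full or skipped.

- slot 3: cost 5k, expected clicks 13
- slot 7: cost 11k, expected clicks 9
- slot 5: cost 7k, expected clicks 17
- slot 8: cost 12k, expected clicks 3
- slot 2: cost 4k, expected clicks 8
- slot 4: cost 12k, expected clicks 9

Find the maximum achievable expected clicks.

38

This is a 0-1 knapsack instance.
Allowing fractional choices, the relaxed optimum would be about 41.3, but ad slots are indivisible.
slot 3 + slot 5: cost 5 + 7 = 12 ≤ 20, expected clicks 13 + 17 = 30.
slot 3 + slot 5 + slot 2: cost 5 + 7 + 4 = 16 ≤ 20, expected clicks 13 + 17 + 8 = 38.
Best is slot 3, slot 5, and slot 2 with total expected clicks 38.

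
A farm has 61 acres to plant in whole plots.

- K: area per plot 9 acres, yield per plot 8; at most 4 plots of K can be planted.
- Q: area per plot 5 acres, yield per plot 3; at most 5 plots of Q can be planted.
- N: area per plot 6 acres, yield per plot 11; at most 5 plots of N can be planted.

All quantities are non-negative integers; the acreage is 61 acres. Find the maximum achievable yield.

2×K, 2×Q, and 5×N: area 58 ≤ 61, yield 2·8 + 2·3 + 5·11 = 77.
3×K and 5×N: area 57 ≤ 61, yield 3·8 + 5·11 = 79.
Best is 79.

79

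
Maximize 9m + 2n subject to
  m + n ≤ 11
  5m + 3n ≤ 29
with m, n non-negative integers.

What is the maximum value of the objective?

The continuous relaxation peaks at (5.8, 0) with value 52.20; rounding to a feasible lattice point costs some objective.
(m,n)=(5,1): 1·5+1·1=6≤11, 5·5+3·1=28≤29, objective 47.
(m,n)=(5,0): 1·5+1·0=5≤11, 5·5+3·0=25≤29, objective 45.
(m,n)=(4,2): 1·4+1·2=6≤11, 5·4+3·2=26≤29, objective 40.
No feasible integer point exceeds 47.

47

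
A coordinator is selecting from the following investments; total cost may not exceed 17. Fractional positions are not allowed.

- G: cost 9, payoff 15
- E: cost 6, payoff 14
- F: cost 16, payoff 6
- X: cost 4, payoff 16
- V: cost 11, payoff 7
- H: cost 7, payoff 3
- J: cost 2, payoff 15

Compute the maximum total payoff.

46

This is an integer program with binary decision variables.
Allowing fractional choices, the relaxed optimum would be about 53.3, but investments are indivisible.
G + X + J: cost 9 + 4 + 2 = 15 ≤ 17, payoff 15 + 16 + 15 = 46.
G + E + J: cost 9 + 6 + 2 = 17 ≤ 17, payoff 15 + 14 + 15 = 44.
E + X + J: cost 6 + 4 + 2 = 12 ≤ 17, payoff 14 + 16 + 15 = 45.
Best is G, X, and J with total payoff 46.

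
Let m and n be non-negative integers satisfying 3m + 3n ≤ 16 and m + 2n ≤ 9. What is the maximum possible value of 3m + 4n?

The continuous relaxation peaks at (1.67, 3.67) with value 19.67; rounding to a feasible lattice point costs some objective.
(m,n)=(1,4) is feasible, giving 19.
(m,n)=(2,3) is feasible, giving 18.
(m,n)=(0,4) is feasible, giving 16.
The best lattice point is (1,4), giving 19.

19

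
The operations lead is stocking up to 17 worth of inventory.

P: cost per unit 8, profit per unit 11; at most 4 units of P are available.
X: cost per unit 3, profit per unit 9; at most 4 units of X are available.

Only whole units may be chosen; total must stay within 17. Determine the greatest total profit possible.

38

Take 1×P and 3×X: cost 17 ≤ 17, profit 1·11 + 3·9 = 38.
No other integer combination yields more.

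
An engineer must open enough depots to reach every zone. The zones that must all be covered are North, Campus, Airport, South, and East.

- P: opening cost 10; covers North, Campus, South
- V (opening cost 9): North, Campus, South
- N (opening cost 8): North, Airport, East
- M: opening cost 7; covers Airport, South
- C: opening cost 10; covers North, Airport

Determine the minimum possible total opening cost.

17

Choose V and N: together they cover North, Campus, Airport, South, East — every zone.
Total opening cost: 9 + 8 = 17.
No cover costs less than 17.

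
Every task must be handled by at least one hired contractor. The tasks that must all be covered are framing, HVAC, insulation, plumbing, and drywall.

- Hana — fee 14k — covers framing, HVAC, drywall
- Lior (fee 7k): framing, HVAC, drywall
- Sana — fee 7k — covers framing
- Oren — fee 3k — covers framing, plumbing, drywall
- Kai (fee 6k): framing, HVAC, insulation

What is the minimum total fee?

This is a weighted set-cover instance.
Choose Oren and Kai: together they cover framing, HVAC, insulation, plumbing, drywall — every task.
Total fee: 3 + 6 = 9.
No cover costs less than 9.

9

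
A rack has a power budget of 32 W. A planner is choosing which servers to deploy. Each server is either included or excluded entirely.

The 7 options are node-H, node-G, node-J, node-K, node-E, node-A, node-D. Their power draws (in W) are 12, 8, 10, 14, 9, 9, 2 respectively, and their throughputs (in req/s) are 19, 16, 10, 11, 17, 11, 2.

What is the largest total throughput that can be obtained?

Take node-H, node-G, node-E, and node-D: power draw 12 + 8 + 9 + 2 = 31 ≤ 32, throughput 19 + 16 + 17 + 2 = 54.
No other feasible combination does better.

54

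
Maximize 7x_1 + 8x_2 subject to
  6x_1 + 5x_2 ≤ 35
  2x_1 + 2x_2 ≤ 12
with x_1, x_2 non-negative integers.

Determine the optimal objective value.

48

(x_1,x_2)=(0,6): 6·0+5·6=30≤35, 2·0+2·6=12≤12, objective 48.
(x_1,x_2)=(1,5): 6·1+5·5=31≤35, 2·1+2·5=12≤12, objective 47.
No feasible integer point exceeds 48.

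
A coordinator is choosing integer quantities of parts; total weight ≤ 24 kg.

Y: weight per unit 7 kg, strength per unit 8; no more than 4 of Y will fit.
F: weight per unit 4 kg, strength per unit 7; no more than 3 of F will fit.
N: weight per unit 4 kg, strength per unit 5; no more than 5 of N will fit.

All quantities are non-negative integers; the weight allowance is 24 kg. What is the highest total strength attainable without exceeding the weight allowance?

This is a bounded integer knapsack.
F has the best ratio (7/4); taking only F gives at most 3×7 = 21 (stopped by the supply cap of 3).
Mixing does better — 3×F and 3×N: weight 24 ≤ 24, strength 3·7 + 3·5 = 36.

36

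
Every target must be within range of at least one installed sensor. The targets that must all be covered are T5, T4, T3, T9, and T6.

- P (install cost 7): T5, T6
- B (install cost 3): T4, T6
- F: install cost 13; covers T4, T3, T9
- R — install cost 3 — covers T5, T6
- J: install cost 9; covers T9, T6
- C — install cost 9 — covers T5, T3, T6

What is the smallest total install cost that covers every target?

This is an integer covering problem.
Choose F and R: together they cover T5, T4, T3, T9, T6 — every target.
Total install cost: 13 + 3 = 16.

16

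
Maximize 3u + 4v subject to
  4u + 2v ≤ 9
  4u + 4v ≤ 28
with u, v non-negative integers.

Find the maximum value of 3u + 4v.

16

(u,v)=(0,4): 4·0+2·4=8≤9, 4·0+4·4=16≤28, objective 16.
(u,v)=(0,3): 4·0+2·3=6≤9, 4·0+4·3=12≤28, objective 12.
Maximum is 16 at (u,v)=(0,4).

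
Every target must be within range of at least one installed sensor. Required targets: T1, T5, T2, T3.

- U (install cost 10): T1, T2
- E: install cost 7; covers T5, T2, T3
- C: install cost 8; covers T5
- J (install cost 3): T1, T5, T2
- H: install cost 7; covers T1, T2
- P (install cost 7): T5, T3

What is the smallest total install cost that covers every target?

10

Choose E and J: together they cover T1, T5, T2, T3 — every target.
Total install cost: 7 + 3 = 10.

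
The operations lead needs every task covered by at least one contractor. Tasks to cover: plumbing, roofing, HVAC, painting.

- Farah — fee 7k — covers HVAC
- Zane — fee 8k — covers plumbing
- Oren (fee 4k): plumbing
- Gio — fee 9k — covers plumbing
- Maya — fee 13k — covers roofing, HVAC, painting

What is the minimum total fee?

17

Choose Oren and Maya: together they cover plumbing, roofing, HVAC, painting — every task.
Total fee: 4 + 13 = 17.
No cover costs less than 17.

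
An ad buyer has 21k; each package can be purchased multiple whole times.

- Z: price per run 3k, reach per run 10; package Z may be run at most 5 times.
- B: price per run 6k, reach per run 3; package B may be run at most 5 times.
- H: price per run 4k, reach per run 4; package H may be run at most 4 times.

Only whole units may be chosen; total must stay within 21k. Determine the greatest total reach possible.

This is a bounded integer knapsack.
Take 5×Z and 1×H: price 19 ≤ 21, reach 5·10 + 1·4 = 54.
Z has the best ratio (10/3) and is taken to its limit of 5; remaining capacity is filled optimally with the others.

54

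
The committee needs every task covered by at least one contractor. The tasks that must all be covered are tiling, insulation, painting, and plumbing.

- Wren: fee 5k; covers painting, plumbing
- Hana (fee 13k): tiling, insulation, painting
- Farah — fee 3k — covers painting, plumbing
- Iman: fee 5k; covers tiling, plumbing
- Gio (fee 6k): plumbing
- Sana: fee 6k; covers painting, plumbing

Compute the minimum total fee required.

16

This is a weighted set-cover instance.
The greedy cost-per-new-task heuristic would pick Farah, Iman, and Hana for 21, but a cheaper cover exists.
Choose Hana and Farah: together they cover tiling, insulation, painting, plumbing — every task.
Total fee: 13 + 3 = 16.
No cover costs less than 16.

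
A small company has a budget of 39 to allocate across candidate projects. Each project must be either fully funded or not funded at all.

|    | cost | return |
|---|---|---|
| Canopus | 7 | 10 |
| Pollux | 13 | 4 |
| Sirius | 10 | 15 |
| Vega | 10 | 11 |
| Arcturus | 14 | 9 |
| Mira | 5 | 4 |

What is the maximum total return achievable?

Take Canopus, Sirius, Vega, and Mira: cost 7 + 10 + 10 + 5 = 32 ≤ 39, return 10 + 15 + 11 + 4 = 40.
No other feasible combination does better.

40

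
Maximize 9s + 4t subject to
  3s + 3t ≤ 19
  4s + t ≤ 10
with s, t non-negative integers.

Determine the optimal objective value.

29

(s,t)=(1,5): 3·1+3·5=18≤19, 4·1+1·5=9≤10, objective 29.
(s,t)=(1,4): 3·1+3·4=15≤19, 4·1+1·4=8≤10, objective 25.
(s,t)=(0,6): 3·0+3·6=18≤19, 4·0+1·6=6≤10, objective 24.
(s,t)=(0,5): 3·0+3·5=15≤19, 4·0+1·5=5≤10, objective 20.
The best lattice point is (1,5), giving 29.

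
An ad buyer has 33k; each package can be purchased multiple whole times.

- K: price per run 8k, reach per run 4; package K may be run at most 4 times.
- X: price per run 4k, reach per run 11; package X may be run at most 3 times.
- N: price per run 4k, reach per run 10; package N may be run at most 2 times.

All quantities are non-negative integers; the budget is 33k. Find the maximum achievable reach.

This is a bounded integer knapsack.
Take 1×K, 3×X, and 2×N: price 28 ≤ 33, reach 1·4 + 3·11 + 2·10 = 57.
X has the best ratio (11/4) and is taken to its limit of 3; remaining capacity is filled optimally with the others.

57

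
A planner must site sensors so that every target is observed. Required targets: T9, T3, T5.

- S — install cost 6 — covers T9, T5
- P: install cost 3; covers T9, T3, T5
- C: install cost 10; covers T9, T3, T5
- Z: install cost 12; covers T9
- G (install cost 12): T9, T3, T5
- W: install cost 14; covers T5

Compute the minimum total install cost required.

3

This is an integer covering problem.
P alone covers T9, T3, T5 — every target.
Total install cost: 3.
No cover costs less than 3.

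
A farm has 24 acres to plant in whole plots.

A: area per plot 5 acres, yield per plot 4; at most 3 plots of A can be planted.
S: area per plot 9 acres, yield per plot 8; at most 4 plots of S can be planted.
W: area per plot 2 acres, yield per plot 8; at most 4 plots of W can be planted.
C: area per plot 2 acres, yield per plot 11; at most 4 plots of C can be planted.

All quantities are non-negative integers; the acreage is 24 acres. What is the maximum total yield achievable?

80

This is a bounded integer knapsack.
C has the best ratio (11/2); taking only C gives at most 4×11 = 44 (stopped by the supply cap of 4).
Mixing does better — 1×A, 4×W, and 4×C: area 21 ≤ 24, yield 1·4 + 4·8 + 4·11 = 80.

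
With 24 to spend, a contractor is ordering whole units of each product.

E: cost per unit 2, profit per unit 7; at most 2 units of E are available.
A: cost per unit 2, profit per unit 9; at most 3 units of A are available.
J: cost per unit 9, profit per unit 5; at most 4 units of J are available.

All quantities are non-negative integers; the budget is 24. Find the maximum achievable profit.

46

This is a bounded integer knapsack.
2×E and 3×A: cost 10 ≤ 24, profit 2·7 + 3·9 = 41.
2×E, 3×A, and 1×J: cost 19 ≤ 24, profit 2·7 + 3·9 + 1·5 = 46.
Best is 46.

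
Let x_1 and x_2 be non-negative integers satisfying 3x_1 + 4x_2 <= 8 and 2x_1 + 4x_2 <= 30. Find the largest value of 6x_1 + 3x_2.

(x_1,x_2)=(2,0): 3·2+4·0=6≤8, 2·2+4·0=4≤30, objective 12.
(x_1,x_2)=(1,1): 3·1+4·1=7≤8, 2·1+4·1=6≤30, objective 9.
(x_1,x_2)=(1,0): 3·1+4·0=3≤8, 2·1+4·0=2≤30, objective 6.
Maximum is 12 at (x_1,x_2)=(2,0).

12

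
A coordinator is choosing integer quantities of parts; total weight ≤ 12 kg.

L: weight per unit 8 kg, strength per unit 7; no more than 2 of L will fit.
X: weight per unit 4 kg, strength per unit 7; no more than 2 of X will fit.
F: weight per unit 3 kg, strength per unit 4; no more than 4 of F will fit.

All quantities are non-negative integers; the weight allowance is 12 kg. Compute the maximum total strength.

18

2×X and 1×F: weight 11 ≤ 12, strength 2·7 + 1·4 = 18.
4×F: weight 12 ≤ 12, strength 4·4 = 16.
Best is 18.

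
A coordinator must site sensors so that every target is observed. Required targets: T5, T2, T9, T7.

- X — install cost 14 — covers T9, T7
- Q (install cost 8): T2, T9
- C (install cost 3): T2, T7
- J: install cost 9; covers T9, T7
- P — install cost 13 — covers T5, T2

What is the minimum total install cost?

Choose J and P: together they cover T5, T2, T9, T7 — every target.
Total install cost: 9 + 13 = 22.

22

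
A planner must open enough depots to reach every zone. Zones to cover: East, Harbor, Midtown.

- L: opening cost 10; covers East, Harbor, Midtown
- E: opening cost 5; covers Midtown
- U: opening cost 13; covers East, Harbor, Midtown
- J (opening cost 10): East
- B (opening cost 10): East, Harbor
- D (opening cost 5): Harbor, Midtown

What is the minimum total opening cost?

This is a weighted set-cover instance.
L alone covers East, Harbor, Midtown — every zone.
Total opening cost: 10.

10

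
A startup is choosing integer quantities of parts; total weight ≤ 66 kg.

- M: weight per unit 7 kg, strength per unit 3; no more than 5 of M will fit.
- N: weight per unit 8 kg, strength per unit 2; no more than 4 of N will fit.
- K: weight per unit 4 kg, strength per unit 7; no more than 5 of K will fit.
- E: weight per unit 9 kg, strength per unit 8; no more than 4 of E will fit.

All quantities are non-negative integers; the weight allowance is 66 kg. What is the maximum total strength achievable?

Take 1×M, 5×K, and 4×E: weight 63 ≤ 66, strength 1·3 + 5·7 + 4·8 = 70.
K has the best ratio (7/4) and is taken to its limit of 5; remaining capacity is filled optimally with the others.

70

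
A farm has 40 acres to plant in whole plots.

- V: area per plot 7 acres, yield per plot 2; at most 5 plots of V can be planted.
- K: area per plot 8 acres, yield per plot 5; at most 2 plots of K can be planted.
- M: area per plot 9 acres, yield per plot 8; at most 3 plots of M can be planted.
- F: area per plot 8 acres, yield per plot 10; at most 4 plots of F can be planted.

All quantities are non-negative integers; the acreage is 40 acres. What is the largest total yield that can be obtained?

This is a bounded integer knapsack.
F has the best ratio (10/8); taking only F gives at most 4×10 = 40 (stopped by the supply cap of 4).
Mixing does better — 1×K and 4×F: area 40 ≤ 40, yield 1·5 + 4·10 = 45.

45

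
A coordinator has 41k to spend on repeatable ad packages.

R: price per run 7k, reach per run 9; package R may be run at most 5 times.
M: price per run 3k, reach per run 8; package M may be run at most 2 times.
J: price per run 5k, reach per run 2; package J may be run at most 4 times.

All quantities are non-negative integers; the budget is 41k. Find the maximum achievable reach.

61

5×R and 2×M: price 41 ≤ 41, reach 5·9 + 2·8 = 61.
4×R, 2×M, and 1×J: price 39 ≤ 41, reach 4·9 + 2·8 + 1·2 = 54.
Best is 61.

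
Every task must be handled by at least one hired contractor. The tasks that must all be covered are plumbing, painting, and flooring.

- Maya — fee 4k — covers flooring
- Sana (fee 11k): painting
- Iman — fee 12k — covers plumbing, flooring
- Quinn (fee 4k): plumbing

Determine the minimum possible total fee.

19

Choose Maya, Sana, and Quinn: together they cover plumbing, painting, flooring — every task.
Total fee: 4 + 11 + 4 = 19.
No cover costs less than 19.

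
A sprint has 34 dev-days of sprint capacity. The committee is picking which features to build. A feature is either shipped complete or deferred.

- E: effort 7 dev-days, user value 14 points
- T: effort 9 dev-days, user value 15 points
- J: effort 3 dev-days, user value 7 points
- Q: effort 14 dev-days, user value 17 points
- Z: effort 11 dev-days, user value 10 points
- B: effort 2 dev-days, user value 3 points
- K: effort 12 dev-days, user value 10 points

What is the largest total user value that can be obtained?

53

Allowing fractional choices, the relaxed optimum would be about 54.8, but features are indivisible.
E + T + J + Z + B: effort 7 + 9 + 3 + 11 + 2 = 32 ≤ 34, user value 14 + 15 + 7 + 10 + 3 = 49.
E + T + J + Q: effort 7 + 9 + 3 + 14 = 33 ≤ 34, user value 14 + 15 + 7 + 17 = 53.
E + T + Q + B: effort 7 + 9 + 14 + 2 = 32 ≤ 34, user value 14 + 15 + 17 + 3 = 49.
Best is E, T, J, and Q with total user value 53.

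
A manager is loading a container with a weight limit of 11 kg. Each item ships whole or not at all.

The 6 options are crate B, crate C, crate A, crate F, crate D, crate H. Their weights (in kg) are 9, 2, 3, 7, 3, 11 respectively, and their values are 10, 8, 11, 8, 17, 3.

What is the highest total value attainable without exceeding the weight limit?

36

Take crate C, crate A, and crate D: weight 2 + 3 + 3 = 8 ≤ 11, value 8 + 11 + 17 = 36.
No other feasible combination does better.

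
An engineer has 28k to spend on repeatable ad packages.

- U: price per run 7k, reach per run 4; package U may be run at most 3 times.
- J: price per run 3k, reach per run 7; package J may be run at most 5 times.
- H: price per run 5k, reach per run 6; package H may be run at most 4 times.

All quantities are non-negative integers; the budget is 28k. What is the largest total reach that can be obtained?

J has the best ratio (7/3); taking only J gives at most 5×7 = 35 (stopped by the supply cap of 5).
Mixing does better — 5×J and 2×H: price 25 ≤ 28, reach 5·7 + 2·6 = 47.

47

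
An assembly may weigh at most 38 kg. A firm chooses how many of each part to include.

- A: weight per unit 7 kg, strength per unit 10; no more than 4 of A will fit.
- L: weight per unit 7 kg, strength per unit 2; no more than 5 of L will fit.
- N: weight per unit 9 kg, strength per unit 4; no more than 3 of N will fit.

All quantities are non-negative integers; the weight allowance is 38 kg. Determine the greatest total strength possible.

This is a bounded integer knapsack.
4×A and 1×L: weight 35 ≤ 38, strength 4·10 + 1·2 = 42.
4×A and 1×N: weight 37 ≤ 38, strength 4·10 + 1·4 = 44.
Best is 44.

44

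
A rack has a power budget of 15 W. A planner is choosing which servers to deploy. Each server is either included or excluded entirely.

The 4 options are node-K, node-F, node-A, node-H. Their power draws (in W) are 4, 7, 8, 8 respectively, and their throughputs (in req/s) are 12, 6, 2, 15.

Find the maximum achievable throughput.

27

node-K + node-H: power draw 4 + 8 = 12 ≤ 15, throughput 12 + 15 = 27.
node-F + node-H: power draw 7 + 8 = 15 ≤ 15, throughput 6 + 15 = 21.
Best is node-K and node-H with total throughput 27.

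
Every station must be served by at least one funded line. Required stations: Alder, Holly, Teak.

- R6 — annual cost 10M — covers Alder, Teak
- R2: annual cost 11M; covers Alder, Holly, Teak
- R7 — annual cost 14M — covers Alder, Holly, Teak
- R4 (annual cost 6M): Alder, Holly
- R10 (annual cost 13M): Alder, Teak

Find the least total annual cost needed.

This is a weighted set-cover instance.
The greedy cost-per-new-station heuristic would pick R4 and R6 for 16, but a cheaper cover exists.
R2 alone covers Alder, Holly, Teak — every station.
Total annual cost: 11.
No cover costs less than 11.

11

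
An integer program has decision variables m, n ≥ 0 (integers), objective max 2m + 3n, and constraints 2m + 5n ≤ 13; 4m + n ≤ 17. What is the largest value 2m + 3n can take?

11

(m,n)=(4,1): 2·4+5·1=13≤13, 4·4+1·1=17≤17, objective 11.
(m,n)=(3,1): 2·3+5·1=11≤13, 4·3+1·1=13≤17, objective 9.
(m,n)=(4,0): 2·4+5·0=8≤13, 4·4+1·0=16≤17, objective 8.
(m,n)=(3,0): 2·3+5·0=6≤13, 4·3+1·0=12≤17, objective 6.
The best lattice point is (4,1), giving 11.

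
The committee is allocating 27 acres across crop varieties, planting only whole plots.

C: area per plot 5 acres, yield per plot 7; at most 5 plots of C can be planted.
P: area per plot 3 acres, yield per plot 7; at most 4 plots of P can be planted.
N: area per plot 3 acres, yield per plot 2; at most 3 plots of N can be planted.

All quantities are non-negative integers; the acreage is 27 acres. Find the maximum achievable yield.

49

This is a bounded integer knapsack.
P has the best ratio (7/3); taking only P gives at most 4×7 = 28 (stopped by the supply cap of 4).
Mixing does better — 3×C and 4×P: area 27 ≤ 27, yield 3·7 + 4·7 = 49.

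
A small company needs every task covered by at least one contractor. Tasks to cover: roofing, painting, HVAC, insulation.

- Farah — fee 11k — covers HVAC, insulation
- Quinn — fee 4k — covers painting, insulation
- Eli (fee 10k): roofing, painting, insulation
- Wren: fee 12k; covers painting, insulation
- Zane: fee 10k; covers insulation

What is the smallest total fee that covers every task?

The greedy cost-per-new-task heuristic would pick Quinn, Eli, and Farah for 25, but a cheaper cover exists.
Choose Farah and Eli: together they cover roofing, painting, HVAC, insulation — every task.
Total fee: 11 + 10 = 21.
No cover costs less than 21.

21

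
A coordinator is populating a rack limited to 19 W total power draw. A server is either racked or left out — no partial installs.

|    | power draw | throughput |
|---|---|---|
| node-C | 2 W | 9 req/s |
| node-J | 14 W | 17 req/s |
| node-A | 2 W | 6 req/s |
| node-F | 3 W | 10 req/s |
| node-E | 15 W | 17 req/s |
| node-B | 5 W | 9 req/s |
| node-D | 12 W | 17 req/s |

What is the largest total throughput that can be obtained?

42

Treat it as a binary knapsack problem.
node-C + node-A + node-F + node-D: power draw 2 + 2 + 3 + 12 = 19 ≤ 19, throughput 9 + 6 + 10 + 17 = 42.
node-C + node-F + node-D: power draw 2 + 3 + 12 = 17 ≤ 19, throughput 9 + 10 + 17 = 36.
Best is node-C, node-A, node-F, and node-D with total throughput 42.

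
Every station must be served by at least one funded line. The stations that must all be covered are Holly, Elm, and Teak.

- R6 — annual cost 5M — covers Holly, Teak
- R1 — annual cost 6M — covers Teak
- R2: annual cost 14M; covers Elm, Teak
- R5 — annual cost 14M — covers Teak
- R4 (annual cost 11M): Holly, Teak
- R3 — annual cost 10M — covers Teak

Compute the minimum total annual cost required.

19

This is a weighted set-cover instance.
Choose R6 and R2: together they cover Holly, Elm, Teak — every station.
Total annual cost: 5 + 14 = 19.
No cover costs less than 19.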